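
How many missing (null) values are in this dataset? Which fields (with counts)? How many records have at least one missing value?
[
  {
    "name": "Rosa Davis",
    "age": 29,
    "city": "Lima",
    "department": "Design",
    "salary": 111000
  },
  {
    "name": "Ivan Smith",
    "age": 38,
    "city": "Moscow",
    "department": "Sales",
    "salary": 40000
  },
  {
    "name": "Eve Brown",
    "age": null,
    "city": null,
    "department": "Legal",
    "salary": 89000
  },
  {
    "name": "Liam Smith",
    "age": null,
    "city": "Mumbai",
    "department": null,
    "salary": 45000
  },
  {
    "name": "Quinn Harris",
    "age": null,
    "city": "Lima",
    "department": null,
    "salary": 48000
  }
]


Checking for missing (null) values in 5 records:

  Rosa Davis: complete
  Ivan Smith: complete
  Eve Brown: age, city
  Liam Smith: age, department
  Quinn Harris: age, department

Per field:
  name: 0 missing
  age: 3 missing
  city: 1 missing
  department: 2 missing
  salary: 0 missing

Total missing values: 6
Records with any missing: 3

6 missing values (age: 3, city: 1, department: 2); 3 incomplete records


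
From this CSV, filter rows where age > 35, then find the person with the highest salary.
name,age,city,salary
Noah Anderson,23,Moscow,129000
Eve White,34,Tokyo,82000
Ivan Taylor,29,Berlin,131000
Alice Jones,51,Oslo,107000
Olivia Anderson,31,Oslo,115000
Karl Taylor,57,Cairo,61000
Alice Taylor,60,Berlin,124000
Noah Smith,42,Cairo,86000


Filter: age > 35
Sort by: salary (descending)

Filtered records (4):
  Alice Taylor, age 60, salary $124000
  Alice Jones, age 51, salary $107000
  Noah Smith, age 42, salary $86000
  Karl Taylor, age 57, salary $61000

Highest salary: Alice Taylor ($124000)

Alice Taylor


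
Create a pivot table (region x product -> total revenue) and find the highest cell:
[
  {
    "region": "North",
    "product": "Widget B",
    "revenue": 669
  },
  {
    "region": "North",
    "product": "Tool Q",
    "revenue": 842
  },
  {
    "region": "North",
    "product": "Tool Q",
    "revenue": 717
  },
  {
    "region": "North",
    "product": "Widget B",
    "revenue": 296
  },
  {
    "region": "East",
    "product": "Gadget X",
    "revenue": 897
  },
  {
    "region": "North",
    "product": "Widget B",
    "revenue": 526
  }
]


Pivot: region (rows) x product (columns) -> total revenue

     Gadget X      Tool Q        Widget B    
East           897             0             0  
North            0          1559          1491  

Highest: North / Tool Q = $1559

North / Tool Q = $1559


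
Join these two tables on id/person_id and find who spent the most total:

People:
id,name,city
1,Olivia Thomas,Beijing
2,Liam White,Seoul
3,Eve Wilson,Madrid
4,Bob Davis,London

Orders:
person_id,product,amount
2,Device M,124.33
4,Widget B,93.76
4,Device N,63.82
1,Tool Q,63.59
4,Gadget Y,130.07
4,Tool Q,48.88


Join on: people.id = orders.person_id

Joined rows:
  Liam White (Seoul) bought Device M for $124.33
  Bob Davis (London) bought Widget B for $93.76
  Bob Davis (London) bought Device N for $63.82
  Olivia Thomas (Beijing) bought Tool Q for $63.59
  Bob Davis (London) bought Gadget Y for $130.07
  Bob Davis (London) bought Tool Q for $48.88

Total per person:
  Bob Davis: $336.53
  Liam White: $124.33
  Olivia Thomas: $63.59

Top spender: Bob Davis ($336.53)

Bob Davis ($336.53)


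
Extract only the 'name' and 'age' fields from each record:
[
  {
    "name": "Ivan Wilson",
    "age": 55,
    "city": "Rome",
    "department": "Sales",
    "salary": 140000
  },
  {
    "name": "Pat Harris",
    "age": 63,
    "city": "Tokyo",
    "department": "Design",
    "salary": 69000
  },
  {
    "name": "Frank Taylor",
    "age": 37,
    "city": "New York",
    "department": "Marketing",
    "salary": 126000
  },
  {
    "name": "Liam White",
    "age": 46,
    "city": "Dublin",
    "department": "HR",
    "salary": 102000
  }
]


Original: 4 records with fields: name, age, city, department, salary
Keep: ['name', 'age']
Drop: ['city', 'department', 'salary']
Result: 4 records, 2 fields each

[
  {
    "name": "Ivan Wilson",
    "age": 55
  },
  {
    "name": "Pat Harris",
    "age": 63
  },
  {
    "name": "Frank Taylor",
    "age": 37
  },
  {
    "name": "Liam White",
    "age": 46
  }
]


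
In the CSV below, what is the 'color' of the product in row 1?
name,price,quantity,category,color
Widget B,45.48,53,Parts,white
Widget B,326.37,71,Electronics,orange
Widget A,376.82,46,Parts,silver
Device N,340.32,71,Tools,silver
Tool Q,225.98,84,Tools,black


Query: Row 1 ('Widget B'), column 'color'
Value: white

white


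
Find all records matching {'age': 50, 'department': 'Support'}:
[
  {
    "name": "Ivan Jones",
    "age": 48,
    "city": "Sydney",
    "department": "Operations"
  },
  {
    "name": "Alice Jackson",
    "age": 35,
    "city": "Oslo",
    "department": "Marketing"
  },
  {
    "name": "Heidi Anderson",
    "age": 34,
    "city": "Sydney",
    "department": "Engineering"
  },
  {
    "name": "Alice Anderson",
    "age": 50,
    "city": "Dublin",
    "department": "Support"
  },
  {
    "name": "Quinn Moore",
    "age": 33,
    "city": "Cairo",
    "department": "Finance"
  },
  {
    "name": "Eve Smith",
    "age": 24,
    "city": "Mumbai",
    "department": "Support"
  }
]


Search criteria: {'age': 50, 'department': 'Support'}

Checking 6 records:
  Ivan Jones: {age: 48, department: Operations}
  Alice Jackson: {age: 35, department: Marketing}
  Heidi Anderson: {age: 34, department: Engineering}
  Alice Anderson: {age: 50, department: Support} <-- MATCH
  Quinn Moore: {age: 33, department: Finance}
  Eve Smith: {age: 24, department: Support}

Matches: ["Alice Anderson"]

["Alice Anderson"]


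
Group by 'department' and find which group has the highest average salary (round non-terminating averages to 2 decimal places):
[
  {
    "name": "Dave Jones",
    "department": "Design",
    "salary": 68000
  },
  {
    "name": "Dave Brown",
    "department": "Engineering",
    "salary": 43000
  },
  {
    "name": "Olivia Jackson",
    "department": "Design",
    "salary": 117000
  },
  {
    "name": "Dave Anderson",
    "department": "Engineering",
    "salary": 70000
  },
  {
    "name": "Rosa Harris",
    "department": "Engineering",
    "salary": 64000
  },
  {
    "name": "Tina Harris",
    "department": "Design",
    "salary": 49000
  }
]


Group by: department

Groups:
  Design: 3 people, avg salary = 234000/3 = $78000
  Engineering: 3 people, avg salary = 177000/3 = $59000

Highest average salary: Design ($78000)

Design ($78000)


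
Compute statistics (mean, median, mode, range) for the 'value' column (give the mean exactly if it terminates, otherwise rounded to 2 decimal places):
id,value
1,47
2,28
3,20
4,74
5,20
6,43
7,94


Data: [47, 28, 20, 74, 20, 43, 94]
Count: 7
Sum: 326
Mean: 326/7 ≈ 46.57 (rounded to 2 decimal places)
Sorted: [20, 20, 28, 43, 47, 74, 94]
Median: 43.0
Mode: 20 (2 times)
Range: 94 - 20 = 74
Min: 20, Max: 94

mean≈46.57, median=43.0, mode=20, range=74


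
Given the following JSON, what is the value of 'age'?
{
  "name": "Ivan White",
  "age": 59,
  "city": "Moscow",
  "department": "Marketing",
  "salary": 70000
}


Looking up field 'age'
Value: 59

59


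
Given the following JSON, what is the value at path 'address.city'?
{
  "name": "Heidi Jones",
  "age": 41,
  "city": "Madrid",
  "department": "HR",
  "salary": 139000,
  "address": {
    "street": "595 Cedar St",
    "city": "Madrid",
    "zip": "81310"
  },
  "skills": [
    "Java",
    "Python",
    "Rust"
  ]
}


Query: address.city
Path: address -> city
Value: Madrid

Madrid


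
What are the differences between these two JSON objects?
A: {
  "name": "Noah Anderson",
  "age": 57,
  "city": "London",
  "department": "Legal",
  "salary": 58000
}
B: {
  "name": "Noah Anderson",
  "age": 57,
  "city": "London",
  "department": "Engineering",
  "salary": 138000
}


Comparing each field (in key order):
  name: same
  age: same
  city: same
  department: DIFFERENT
  salary: DIFFERENT
Differences:
  department: Legal -> Engineering
  salary: 58000 -> 138000

2 field(s) changed

2 changes: department, salary


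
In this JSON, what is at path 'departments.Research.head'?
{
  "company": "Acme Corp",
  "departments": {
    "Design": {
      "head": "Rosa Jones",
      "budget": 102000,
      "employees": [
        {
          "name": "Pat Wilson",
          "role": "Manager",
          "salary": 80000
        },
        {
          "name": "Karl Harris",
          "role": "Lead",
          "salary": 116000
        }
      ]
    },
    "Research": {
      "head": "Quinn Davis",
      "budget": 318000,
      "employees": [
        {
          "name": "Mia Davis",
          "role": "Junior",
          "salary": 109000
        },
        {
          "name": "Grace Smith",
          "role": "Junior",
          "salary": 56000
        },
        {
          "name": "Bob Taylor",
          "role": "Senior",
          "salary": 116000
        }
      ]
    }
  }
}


Path: departments.Research.head

Navigate:
  -> departments
  -> Research
  -> head = 'Quinn Davis'

Quinn Davis


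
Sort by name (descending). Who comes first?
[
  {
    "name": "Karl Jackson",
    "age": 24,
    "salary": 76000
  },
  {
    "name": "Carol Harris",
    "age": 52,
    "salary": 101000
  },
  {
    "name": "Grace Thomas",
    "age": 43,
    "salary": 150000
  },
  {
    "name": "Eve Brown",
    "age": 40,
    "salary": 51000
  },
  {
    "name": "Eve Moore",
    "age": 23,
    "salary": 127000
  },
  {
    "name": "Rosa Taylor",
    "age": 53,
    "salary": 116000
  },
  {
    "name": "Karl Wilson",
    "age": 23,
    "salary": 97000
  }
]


Sort by: name (descending)

Sorted order:
  1. Rosa Taylor (name = Rosa Taylor)
  2. Karl Wilson (name = Karl Wilson)
  3. Karl Jackson (name = Karl Jackson)
  4. Grace Thomas (name = Grace Thomas)
  5. Eve Moore (name = Eve Moore)
  6. Eve Brown (name = Eve Brown)
  7. Carol Harris (name = Carol Harris)

First: Rosa Taylor

Rosa Taylor


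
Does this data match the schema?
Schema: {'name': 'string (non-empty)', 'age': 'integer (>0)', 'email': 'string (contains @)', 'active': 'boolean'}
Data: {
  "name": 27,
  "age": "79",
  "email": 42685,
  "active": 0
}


Validating each field against schema:
  name: FAIL (27 is not a string)
  age: FAIL ("79" is not an integer)
  email: FAIL (42685 is not a string)
  active: FAIL (0 is not a boolean)

Result: INVALID (4 errors: name, age, email, active)

INVALID (4 errors: name, age, email, active)


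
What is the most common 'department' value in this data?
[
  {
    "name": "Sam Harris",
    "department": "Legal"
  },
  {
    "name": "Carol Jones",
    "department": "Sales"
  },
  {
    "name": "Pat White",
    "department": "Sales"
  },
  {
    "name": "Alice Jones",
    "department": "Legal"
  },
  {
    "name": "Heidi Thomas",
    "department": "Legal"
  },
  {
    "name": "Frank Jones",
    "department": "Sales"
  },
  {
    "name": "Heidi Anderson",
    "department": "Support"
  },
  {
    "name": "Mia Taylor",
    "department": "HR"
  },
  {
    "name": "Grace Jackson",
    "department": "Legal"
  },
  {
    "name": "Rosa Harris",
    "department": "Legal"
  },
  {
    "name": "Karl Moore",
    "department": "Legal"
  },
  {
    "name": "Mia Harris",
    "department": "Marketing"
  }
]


Counting 'department' values across 12 records:

  Legal: 6 ######
  Sales: 3 ###
  Support: 1 #
  HR: 1 #
  Marketing: 1 #

Most common: Legal (6 times)

Legal (6 times)


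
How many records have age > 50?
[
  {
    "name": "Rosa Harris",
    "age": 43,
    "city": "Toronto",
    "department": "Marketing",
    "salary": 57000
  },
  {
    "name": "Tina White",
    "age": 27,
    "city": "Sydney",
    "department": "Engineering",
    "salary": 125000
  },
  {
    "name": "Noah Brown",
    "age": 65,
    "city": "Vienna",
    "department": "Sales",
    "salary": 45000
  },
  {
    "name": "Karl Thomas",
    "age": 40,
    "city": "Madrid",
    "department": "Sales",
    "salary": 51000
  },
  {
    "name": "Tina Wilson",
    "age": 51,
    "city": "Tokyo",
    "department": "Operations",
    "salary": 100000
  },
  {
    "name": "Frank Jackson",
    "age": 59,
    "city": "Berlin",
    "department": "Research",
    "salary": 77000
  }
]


Data: 6 records
Condition: age > 50

Checking each record:
  Rosa Harris: 43
  Tina White: 27
  Noah Brown: 65 MATCH
  Karl Thomas: 40
  Tina Wilson: 51 MATCH
  Frank Jackson: 59 MATCH

Count: 3

3


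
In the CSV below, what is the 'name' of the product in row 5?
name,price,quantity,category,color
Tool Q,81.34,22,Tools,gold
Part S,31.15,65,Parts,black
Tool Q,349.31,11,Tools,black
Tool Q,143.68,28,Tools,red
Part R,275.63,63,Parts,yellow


Query: Row 5 ('Part R'), column 'name'
Value: Part R

Part R


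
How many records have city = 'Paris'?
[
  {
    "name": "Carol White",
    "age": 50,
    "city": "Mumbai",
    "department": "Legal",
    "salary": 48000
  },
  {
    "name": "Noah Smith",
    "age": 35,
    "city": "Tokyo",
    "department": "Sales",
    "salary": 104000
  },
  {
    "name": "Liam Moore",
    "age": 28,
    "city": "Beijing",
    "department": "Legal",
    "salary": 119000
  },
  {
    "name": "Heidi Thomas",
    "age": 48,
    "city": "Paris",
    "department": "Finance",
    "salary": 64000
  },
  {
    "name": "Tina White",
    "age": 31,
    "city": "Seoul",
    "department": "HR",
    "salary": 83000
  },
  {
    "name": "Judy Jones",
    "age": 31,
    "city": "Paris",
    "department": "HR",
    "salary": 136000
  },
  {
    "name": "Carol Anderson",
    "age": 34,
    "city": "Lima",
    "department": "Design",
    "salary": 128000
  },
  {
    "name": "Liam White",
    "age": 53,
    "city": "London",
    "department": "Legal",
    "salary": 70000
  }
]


Data: 8 records
Condition: city = 'Paris'

Checking each record:
  Carol White: Mumbai
  Noah Smith: Tokyo
  Liam Moore: Beijing
  Heidi Thomas: Paris MATCH
  Tina White: Seoul
  Judy Jones: Paris MATCH
  Carol Anderson: Lima
  Liam White: London

Count: 2

2


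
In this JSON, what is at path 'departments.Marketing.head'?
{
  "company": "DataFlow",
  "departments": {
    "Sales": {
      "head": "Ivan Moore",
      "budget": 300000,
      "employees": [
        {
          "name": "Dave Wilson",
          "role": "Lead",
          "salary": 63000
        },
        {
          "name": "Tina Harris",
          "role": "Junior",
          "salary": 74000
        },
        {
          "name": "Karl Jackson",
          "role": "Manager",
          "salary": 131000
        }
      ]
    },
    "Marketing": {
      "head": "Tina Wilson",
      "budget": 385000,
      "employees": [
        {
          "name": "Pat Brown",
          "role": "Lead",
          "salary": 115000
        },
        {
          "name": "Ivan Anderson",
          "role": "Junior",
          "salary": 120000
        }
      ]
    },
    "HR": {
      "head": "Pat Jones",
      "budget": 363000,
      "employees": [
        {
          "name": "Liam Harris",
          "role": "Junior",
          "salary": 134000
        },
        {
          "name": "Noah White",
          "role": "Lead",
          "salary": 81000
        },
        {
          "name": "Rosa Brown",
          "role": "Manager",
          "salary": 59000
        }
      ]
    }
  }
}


Path: departments.Marketing.head

Navigate:
  -> departments
  -> Marketing
  -> head = 'Tina Wilson'

Tina Wilson


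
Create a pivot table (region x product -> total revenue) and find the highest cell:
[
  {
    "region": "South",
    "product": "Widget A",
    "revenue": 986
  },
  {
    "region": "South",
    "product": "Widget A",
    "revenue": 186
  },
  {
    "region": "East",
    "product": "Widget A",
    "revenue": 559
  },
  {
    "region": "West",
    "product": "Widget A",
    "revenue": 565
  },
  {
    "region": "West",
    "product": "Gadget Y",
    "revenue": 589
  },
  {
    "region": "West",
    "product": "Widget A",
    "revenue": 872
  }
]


Pivot: region (rows) x product (columns) -> total revenue

     Gadget Y      Widget A    
East             0           559  
South            0          1172  
West           589          1437  

Highest: West / Widget A = $1437

West / Widget A = $1437


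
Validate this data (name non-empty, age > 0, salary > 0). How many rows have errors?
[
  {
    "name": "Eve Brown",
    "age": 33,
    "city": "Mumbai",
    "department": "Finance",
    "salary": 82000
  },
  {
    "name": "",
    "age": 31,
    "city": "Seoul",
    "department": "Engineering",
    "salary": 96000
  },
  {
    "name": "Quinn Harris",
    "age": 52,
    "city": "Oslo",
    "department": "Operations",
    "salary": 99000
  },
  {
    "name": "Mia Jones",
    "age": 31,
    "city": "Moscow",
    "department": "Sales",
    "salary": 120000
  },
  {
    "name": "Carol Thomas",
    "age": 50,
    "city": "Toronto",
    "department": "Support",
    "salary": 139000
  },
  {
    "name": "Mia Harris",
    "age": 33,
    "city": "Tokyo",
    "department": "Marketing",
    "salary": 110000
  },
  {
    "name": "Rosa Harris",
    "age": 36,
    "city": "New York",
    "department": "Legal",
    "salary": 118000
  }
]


Validating 7 records:
Rules: name non-empty, age > 0, salary > 0

  Row 1 (Eve Brown): OK
  Row 2 (???): empty name
  Row 3 (Quinn Harris): OK
  Row 4 (Mia Jones): OK
  Row 5 (Carol Thomas): OK
  Row 6 (Mia Harris): OK
  Row 7 (Rosa Harris): OK

Total errors: 1

1 errors


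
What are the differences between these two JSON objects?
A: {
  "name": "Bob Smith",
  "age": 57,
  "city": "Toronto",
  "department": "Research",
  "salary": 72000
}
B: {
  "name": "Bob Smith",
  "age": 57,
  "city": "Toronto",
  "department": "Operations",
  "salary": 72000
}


Comparing each field (in key order):
  name: same
  age: same
  city: same
  department: DIFFERENT
  salary: same
Differences:
  department: Research -> Operations

1 field(s) changed

1 change: department


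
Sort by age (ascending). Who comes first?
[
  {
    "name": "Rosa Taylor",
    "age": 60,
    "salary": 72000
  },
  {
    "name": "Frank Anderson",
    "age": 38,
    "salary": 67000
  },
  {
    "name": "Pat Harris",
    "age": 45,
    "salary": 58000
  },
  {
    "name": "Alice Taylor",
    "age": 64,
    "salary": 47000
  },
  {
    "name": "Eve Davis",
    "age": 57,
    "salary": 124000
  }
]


Sort by: age (ascending)

Sorted order:
  1. Frank Anderson (age = 38)
  2. Pat Harris (age = 45)
  3. Eve Davis (age = 57)
  4. Rosa Taylor (age = 60)
  5. Alice Taylor (age = 64)

First: Frank Anderson

Frank Anderson


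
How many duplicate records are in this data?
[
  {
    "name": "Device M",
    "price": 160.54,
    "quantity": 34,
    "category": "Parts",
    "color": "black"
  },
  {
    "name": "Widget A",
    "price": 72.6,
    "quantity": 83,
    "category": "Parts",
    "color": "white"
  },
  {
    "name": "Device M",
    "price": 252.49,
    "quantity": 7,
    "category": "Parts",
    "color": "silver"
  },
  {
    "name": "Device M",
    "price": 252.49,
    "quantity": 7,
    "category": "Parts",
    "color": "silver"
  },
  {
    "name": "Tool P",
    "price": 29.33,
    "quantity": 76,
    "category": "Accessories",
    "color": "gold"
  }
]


Checking 5 records for duplicates:

  Row 1: Device M ($160.54, qty 34)
  Row 2: Widget A ($72.6, qty 83)
  Row 3: Device M ($252.49, qty 7)
  Row 4: Device M ($252.49, qty 7) <-- DUPLICATE
  Row 5: Tool P ($29.33, qty 76)

Duplicates found: 1
Unique records: 4

1 duplicates, 4 unique


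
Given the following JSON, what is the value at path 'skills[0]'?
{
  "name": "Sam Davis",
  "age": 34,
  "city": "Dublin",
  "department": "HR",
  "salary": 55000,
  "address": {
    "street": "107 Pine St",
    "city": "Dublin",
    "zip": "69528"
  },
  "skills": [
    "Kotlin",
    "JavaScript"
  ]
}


Query: skills[0]
Path: skills -> first element
Value: Kotlin

Kotlin


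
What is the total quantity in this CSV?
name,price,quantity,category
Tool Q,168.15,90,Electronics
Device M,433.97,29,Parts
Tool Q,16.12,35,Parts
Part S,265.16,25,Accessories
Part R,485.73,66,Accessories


Computing total quantity:
Values: [90, 29, 35, 25, 66]
Sum = 245

245


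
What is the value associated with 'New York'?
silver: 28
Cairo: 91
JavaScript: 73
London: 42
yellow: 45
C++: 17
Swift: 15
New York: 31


Looking up key 'New York'
Value: 31

31


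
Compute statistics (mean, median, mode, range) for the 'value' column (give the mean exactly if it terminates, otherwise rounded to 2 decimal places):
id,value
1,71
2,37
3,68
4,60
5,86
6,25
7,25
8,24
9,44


Data: [71, 37, 68, 60, 86, 25, 25, 24, 44]
Count: 9
Sum: 440
Mean: 440/9 ≈ 48.89 (rounded to 2 decimal places)
Sorted: [24, 25, 25, 37, 44, 60, 68, 71, 86]
Median: 44.0
Mode: 25 (2 times)
Range: 86 - 24 = 62
Min: 24, Max: 86

mean≈48.89, median=44.0, mode=25, range=62


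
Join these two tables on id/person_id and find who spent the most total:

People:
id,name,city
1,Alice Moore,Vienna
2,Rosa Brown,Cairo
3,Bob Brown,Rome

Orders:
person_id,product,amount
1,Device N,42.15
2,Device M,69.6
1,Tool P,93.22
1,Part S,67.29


Join on: people.id = orders.person_id

Joined rows:
  Alice Moore (Vienna) bought Device N for $42.15
  Rosa Brown (Cairo) bought Device M for $69.6
  Alice Moore (Vienna) bought Tool P for $93.22
  Alice Moore (Vienna) bought Part S for $67.29

Total per person:
  Alice Moore: $202.66
  Rosa Brown: $69.60

Top spender: Alice Moore ($202.66)

Alice Moore ($202.66)


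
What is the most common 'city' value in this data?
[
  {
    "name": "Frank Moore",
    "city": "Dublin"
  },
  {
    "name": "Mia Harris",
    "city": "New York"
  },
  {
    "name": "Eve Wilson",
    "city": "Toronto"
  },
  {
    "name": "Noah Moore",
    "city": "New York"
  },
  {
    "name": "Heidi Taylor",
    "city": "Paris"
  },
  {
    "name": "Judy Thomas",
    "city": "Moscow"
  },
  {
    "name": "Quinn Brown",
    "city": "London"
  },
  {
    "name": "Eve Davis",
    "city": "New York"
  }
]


Counting 'city' values across 8 records:

  New York: 3 ###
  Dublin: 1 #
  Toronto: 1 #
  Paris: 1 #
  Moscow: 1 #
  London: 1 #

Most common: New York (3 times)

New York (3 times)


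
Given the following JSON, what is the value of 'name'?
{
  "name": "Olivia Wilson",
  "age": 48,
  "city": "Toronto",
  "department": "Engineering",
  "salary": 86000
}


Looking up field 'name'
Value: Olivia Wilson

Olivia Wilson


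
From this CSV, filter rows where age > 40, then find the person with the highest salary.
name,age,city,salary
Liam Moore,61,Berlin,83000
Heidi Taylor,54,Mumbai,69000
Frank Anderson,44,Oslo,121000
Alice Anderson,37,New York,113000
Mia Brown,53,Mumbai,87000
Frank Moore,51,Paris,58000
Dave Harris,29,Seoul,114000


Filter: age > 40
Sort by: salary (descending)

Filtered records (5):
  Frank Anderson, age 44, salary $121000
  Mia Brown, age 53, salary $87000
  Liam Moore, age 61, salary $83000
  Heidi Taylor, age 54, salary $69000
  Frank Moore, age 51, salary $58000

Highest salary: Frank Anderson ($121000)

Frank Anderson


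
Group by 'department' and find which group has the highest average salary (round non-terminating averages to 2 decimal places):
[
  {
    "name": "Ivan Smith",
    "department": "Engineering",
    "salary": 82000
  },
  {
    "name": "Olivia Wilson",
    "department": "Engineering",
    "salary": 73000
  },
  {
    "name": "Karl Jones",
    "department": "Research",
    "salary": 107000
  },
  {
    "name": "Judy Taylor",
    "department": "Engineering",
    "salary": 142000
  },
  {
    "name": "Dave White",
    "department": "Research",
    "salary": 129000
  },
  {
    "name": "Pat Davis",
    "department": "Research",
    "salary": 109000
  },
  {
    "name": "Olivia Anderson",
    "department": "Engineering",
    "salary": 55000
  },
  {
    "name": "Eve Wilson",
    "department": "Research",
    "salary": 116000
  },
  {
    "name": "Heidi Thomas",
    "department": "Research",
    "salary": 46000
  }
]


Group by: department

Groups:
  Engineering: 4 people, avg salary = 352000/4 = $88000
  Research: 5 people, avg salary = 507000/5 = $101400

Highest average salary: Research ($101400)

Research ($101400)


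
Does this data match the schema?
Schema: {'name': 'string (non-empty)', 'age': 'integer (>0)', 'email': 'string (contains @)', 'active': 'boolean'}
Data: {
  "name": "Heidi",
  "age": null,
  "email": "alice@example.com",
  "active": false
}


Validating each field against schema:
  name: OK (non-empty string)
  age: FAIL (null is not an integer)
  email: OK (string with @)
  active: OK (boolean)

Result: INVALID (1 error: age)

INVALID (1 error: age)


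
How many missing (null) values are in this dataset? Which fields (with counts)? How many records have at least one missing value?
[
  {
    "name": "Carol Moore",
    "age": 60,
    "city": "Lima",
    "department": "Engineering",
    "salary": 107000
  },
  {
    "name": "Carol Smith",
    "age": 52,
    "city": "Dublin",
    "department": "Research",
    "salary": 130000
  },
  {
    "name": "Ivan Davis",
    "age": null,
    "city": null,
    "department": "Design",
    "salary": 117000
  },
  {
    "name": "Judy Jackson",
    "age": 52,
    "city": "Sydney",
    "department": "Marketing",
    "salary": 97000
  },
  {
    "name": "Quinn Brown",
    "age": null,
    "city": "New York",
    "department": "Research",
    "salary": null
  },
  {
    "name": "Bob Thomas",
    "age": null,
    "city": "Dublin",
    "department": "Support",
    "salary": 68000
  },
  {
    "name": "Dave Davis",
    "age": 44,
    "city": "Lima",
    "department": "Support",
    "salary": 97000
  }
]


Checking for missing (null) values in 7 records:

  Carol Moore: complete
  Carol Smith: complete
  Ivan Davis: age, city
  Judy Jackson: complete
  Quinn Brown: age, salary
  Bob Thomas: age
  Dave Davis: complete

Per field:
  name: 0 missing
  age: 3 missing
  city: 1 missing
  department: 0 missing
  salary: 1 missing

Total missing values: 5
Records with any missing: 3

5 missing values (age: 3, city: 1, salary: 1); 3 incomplete records


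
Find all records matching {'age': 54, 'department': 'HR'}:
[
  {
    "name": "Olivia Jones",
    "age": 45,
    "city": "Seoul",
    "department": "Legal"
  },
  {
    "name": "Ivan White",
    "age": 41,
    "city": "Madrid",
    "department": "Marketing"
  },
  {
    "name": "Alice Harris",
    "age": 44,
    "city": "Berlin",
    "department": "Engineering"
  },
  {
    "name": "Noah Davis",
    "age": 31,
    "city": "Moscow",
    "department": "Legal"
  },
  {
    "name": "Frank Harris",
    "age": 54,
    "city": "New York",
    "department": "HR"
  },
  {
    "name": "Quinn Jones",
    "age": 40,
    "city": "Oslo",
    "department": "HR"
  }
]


Search criteria: {'age': 54, 'department': 'HR'}

Checking 6 records:
  Olivia Jones: {age: 45, department: Legal}
  Ivan White: {age: 41, department: Marketing}
  Alice Harris: {age: 44, department: Engineering}
  Noah Davis: {age: 31, department: Legal}
  Frank Harris: {age: 54, department: HR} <-- MATCH
  Quinn Jones: {age: 40, department: HR}

Matches: ["Frank Harris"]

["Frank Harris"]


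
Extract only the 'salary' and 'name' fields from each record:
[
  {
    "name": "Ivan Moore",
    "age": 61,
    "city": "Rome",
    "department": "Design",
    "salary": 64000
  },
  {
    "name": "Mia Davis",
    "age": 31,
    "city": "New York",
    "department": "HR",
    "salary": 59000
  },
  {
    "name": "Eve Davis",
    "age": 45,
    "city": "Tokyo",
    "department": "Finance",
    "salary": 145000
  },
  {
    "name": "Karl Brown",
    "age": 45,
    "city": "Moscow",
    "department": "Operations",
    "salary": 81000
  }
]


Original: 4 records with fields: name, age, city, department, salary
Keep: ['salary', 'name']
Drop: ['age', 'city', 'department']
Result: 4 records, 2 fields each

[
  {
    "salary": 64000,
    "name": "Ivan Moore"
  },
  {
    "salary": 59000,
    "name": "Mia Davis"
  },
  {
    "salary": 145000,
    "name": "Eve Davis"
  },
  {
    "salary": 81000,
    "name": "Karl Brown"
  }
]


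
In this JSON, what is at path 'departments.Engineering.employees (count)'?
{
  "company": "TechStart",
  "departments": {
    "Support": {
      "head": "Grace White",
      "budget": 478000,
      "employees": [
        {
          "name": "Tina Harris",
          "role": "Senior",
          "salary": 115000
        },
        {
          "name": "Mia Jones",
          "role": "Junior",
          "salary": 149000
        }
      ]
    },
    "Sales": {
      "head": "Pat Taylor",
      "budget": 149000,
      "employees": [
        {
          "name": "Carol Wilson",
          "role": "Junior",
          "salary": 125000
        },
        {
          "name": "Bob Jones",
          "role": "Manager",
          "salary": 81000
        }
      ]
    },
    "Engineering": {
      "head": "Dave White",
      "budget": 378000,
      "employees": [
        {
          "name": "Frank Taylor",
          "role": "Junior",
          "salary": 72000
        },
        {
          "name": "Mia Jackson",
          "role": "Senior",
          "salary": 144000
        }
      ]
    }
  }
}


Path: departments.Engineering.employees (count)

Navigate:
  -> departments
  -> Engineering
  -> employees (array, length 2)

2


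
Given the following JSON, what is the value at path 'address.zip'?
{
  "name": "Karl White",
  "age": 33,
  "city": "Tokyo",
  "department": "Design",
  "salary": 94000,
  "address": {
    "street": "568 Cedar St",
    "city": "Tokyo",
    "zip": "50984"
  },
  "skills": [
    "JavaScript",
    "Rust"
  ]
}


Query: address.zip
Path: address -> zip
Value: 50984

50984


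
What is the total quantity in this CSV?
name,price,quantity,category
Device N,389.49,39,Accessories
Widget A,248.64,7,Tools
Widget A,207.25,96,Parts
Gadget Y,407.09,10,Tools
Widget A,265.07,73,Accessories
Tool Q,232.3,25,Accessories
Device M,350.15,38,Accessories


Computing total quantity:
Values: [39, 7, 96, 10, 73, 25, 38]
Sum = 288

288


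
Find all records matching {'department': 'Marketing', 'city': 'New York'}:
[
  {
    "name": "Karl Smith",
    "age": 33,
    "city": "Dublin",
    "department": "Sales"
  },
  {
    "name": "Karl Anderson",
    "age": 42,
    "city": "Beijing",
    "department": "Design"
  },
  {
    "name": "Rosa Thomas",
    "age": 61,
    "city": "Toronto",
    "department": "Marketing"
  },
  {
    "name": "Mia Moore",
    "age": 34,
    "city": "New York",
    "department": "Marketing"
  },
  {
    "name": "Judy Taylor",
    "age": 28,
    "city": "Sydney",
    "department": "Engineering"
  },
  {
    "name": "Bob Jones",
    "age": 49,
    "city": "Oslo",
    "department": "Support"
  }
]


Search criteria: {'department': 'Marketing', 'city': 'New York'}

Checking 6 records:
  Karl Smith: {department: Sales, city: Dublin}
  Karl Anderson: {department: Design, city: Beijing}
  Rosa Thomas: {department: Marketing, city: Toronto}
  Mia Moore: {department: Marketing, city: New York} <-- MATCH
  Judy Taylor: {department: Engineering, city: Sydney}
  Bob Jones: {department: Support, city: Oslo}

Matches: ["Mia Moore"]

["Mia Moore"]


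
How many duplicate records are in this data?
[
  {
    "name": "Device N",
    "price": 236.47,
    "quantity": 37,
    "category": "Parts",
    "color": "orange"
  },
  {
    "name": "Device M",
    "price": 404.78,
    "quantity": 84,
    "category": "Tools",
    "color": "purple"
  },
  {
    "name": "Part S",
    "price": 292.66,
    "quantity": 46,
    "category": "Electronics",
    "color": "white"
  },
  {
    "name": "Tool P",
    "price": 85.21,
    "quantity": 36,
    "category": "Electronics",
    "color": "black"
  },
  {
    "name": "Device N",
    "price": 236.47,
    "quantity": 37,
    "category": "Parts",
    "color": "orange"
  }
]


Checking 5 records for duplicates:

  Row 1: Device N ($236.47, qty 37)
  Row 2: Device M ($404.78, qty 84)
  Row 3: Part S ($292.66, qty 46)
  Row 4: Tool P ($85.21, qty 36)
  Row 5: Device N ($236.47, qty 37) <-- DUPLICATE

Duplicates found: 1
Unique records: 4

1 duplicates, 4 unique


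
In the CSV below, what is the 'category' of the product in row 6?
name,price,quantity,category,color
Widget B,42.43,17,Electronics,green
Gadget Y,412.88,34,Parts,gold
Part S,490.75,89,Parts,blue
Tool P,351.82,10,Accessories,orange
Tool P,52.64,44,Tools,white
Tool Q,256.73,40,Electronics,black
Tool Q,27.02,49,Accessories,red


Query: Row 6 ('Tool Q'), column 'category'
Value: Electronics

Electronics


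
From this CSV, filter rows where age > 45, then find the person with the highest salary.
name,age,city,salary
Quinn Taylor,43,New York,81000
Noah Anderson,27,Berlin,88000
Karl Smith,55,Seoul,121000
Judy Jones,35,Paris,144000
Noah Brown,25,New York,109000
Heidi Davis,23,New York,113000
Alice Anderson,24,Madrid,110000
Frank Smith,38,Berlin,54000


Filter: age > 45
Sort by: salary (descending)

Filtered records (1):
  Karl Smith, age 55, salary $121000

Highest salary: Karl Smith ($121000)

Karl Smith


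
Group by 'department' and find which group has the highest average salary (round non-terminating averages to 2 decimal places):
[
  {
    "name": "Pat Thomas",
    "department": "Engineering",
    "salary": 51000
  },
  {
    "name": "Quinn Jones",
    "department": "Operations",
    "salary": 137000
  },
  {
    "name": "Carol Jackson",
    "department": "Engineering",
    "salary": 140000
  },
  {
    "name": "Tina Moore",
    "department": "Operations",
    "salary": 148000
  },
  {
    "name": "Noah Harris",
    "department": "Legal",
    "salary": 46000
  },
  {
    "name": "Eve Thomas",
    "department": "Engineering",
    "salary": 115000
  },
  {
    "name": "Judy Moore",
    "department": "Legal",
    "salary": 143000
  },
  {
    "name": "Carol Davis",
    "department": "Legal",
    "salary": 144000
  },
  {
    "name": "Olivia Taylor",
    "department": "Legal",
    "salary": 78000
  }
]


Group by: department

Groups:
  Engineering: 3 people, avg salary = 306000/3 = $102000
  Legal: 4 people, avg salary = 411000/4 = $102750
  Operations: 2 people, avg salary = 285000/2 = $142500

Highest average salary: Operations ($142500)

Operations ($142500)


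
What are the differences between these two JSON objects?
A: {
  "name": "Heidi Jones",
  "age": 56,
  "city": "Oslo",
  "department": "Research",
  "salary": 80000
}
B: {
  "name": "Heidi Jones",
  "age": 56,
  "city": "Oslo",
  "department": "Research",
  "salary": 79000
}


Comparing each field (in key order):
  name: same
  age: same
  city: same
  department: same
  salary: DIFFERENT
Differences:
  salary: 80000 -> 79000

1 field(s) changed

1 change: salary


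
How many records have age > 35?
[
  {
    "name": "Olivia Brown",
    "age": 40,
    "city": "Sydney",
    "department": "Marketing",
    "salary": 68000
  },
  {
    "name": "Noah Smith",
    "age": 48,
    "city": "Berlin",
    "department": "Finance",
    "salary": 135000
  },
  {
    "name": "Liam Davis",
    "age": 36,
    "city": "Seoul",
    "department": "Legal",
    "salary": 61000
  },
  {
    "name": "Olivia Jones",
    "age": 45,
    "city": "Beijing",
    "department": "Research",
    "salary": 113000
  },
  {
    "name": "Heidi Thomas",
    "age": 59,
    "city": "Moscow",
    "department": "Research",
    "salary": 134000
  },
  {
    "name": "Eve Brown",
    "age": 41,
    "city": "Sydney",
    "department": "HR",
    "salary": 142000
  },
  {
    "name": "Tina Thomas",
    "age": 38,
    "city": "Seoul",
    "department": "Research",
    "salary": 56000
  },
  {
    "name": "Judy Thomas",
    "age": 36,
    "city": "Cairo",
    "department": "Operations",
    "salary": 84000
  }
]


Data: 8 records
Condition: age > 35

Checking each record:
  Olivia Brown: 40 MATCH
  Noah Smith: 48 MATCH
  Liam Davis: 36 MATCH
  Olivia Jones: 45 MATCH
  Heidi Thomas: 59 MATCH
  Eve Brown: 41 MATCH
  Tina Thomas: 38 MATCH
  Judy Thomas: 36 MATCH

Count: 8

8


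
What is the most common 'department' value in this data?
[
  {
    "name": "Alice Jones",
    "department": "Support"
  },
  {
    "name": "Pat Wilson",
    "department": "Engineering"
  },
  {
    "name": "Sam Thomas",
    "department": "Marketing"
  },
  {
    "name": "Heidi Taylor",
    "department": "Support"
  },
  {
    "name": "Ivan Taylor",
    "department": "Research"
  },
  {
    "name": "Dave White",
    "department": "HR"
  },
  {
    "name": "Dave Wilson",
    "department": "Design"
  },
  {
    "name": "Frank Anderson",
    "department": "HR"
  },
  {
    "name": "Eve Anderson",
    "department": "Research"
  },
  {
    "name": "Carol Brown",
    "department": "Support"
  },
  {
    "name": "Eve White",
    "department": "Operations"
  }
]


Counting 'department' values across 11 records:

  Support: 3 ###
  Research: 2 ##
  HR: 2 ##
  Engineering: 1 #
  Marketing: 1 #
  Design: 1 #
  Operations: 1 #

Most common: Support (3 times)

Support (3 times)


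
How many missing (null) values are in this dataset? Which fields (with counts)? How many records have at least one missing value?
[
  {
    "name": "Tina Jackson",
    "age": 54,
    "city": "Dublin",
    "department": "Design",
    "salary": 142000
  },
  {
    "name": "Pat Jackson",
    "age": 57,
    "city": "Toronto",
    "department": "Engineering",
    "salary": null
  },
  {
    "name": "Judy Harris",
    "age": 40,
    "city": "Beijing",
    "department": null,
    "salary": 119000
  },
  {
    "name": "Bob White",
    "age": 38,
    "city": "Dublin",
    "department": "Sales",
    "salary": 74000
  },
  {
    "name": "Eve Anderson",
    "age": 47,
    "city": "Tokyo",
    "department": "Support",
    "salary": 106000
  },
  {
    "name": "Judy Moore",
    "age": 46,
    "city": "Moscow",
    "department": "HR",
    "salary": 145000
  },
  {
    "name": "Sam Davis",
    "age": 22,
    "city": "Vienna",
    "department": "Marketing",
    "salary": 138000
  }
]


Checking for missing (null) values in 7 records:

  Tina Jackson: complete
  Pat Jackson: salary
  Judy Harris: department
  Bob White: complete
  Eve Anderson: complete
  Judy Moore: complete
  Sam Davis: complete

Per field:
  name: 0 missing
  age: 0 missing
  city: 0 missing
  department: 1 missing
  salary: 1 missing

Total missing values: 2
Records with any missing: 2

2 missing values (department: 1, salary: 1); 2 incomplete records


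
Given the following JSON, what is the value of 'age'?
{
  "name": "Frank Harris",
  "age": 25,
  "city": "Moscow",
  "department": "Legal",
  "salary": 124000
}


Looking up field 'age'
Value: 25

25


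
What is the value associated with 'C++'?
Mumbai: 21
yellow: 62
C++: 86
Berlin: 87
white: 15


Looking up key 'C++'
Value: 86

86


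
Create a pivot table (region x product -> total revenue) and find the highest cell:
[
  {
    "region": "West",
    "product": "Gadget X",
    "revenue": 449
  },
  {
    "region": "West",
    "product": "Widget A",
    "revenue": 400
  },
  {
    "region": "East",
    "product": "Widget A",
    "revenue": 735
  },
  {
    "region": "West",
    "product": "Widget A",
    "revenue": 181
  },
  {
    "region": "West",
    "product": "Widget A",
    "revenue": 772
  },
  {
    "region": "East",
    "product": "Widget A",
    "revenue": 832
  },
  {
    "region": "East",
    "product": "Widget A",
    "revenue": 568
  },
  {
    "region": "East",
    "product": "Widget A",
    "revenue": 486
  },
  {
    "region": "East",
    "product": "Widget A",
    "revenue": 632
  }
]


Pivot: region (rows) x product (columns) -> total revenue

     Gadget X      Widget A    
East             0          3253  
West           449          1353  

Highest: East / Widget A = $3253

East / Widget A = $3253


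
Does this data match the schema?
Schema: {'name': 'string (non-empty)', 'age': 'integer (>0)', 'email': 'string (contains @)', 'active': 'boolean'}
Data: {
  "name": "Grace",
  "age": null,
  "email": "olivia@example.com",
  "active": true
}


Validating each field against schema:
  name: OK (non-empty string)
  age: FAIL (null is not an integer)
  email: OK (string with @)
  active: OK (boolean)

Result: INVALID (1 error: age)

INVALID (1 error: age)
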